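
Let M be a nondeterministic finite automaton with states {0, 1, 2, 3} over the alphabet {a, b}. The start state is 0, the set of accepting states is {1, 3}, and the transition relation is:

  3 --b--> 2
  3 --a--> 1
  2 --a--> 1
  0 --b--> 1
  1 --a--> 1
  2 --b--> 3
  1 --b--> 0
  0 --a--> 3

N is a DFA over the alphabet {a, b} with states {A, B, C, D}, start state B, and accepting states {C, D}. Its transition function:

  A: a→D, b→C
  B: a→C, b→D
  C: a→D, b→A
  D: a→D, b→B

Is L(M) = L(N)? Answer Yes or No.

Exploring the product automaton M × N from the start pair (0, B), following both machines on each input symbol, reaches 4 state pairs: (0, B), (3, C), (1, D), (2, A).
M accepts in {1, 3} and N accepts in {C, D}. In every reachable pair the two components are either both accepting — (3, C), (1, D) — or both non-accepting, so no string is accepted by exactly one of the machines: L(M) \ L(N) and L(N) \ L(M) are both empty.
Hence every string is accepted by M iff it is accepted by N, and the two languages coincide.

Yes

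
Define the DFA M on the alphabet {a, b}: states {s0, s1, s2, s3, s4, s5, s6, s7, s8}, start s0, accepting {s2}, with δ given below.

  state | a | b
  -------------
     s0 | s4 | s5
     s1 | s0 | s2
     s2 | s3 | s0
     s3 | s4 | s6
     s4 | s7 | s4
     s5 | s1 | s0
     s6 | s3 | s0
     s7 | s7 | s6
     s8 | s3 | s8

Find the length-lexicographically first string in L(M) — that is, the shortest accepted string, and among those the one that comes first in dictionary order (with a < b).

bab

A breadth-first search from s0 reaches an accepting state first via the path s0 → s5 → s1 → s2 on input bab.
No string of length < 3 is accepted (BFS exhausts all shorter strings without reaching an accepting state), and bab is the lexicographically least accepting string of length 3.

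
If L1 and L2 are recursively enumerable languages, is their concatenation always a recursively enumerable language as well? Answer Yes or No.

Yes

Dovetail over all split points of the input and all step bounds t = 1, 2, …, simulating the recogniser for L₁ on the prefix and the recogniser for L₂ on the suffix for t steps; accept if for some split both accept.
So the recursively enumerable languages are closed under concatenation.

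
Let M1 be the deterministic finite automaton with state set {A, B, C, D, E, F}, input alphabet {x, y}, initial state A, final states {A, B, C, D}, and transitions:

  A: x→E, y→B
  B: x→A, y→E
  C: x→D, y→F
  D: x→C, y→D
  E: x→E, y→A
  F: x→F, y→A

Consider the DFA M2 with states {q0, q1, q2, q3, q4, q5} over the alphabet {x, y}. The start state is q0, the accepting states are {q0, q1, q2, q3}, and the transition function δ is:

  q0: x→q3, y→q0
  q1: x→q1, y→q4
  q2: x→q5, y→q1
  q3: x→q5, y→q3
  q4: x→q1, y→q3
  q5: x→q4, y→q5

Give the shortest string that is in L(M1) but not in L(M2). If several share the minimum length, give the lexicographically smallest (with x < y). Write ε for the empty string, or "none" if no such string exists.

The string xxy is accepted by M1 but not by M2.
No shorter string lies in the difference, and xxy is the lexicographically first length-3 string in L(M1) \ L(M2).

xxy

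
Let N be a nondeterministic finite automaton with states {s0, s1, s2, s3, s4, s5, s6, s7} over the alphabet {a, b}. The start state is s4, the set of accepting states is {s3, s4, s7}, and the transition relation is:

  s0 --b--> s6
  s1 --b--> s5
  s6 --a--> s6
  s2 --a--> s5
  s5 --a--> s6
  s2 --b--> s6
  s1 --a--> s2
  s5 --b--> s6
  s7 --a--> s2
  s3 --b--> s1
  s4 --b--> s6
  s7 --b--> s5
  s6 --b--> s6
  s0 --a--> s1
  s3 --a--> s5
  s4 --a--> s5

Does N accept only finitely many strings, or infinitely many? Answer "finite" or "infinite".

finite

The useful states (reachable from s4 and able to reach an accepting state) are {s4}.
Restricted to these states the transition graph has no cycle, so every accepting path has bounded length and L is finite.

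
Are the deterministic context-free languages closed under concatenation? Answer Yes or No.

Take L₁ = {ε, c} (finite, hence regular and DCFL) and L₂ = {c aⁿbⁿ : n≥0} ∪ {cc aⁿb²ⁿ : n≥0} (a DCFL: the number of leading c's tells the DPDA whether to pop one stack symbol per b or per two b's). Then L₁L₂ ∩ cca⁺b* = {cc aⁿbⁿ : n≥1} ∪ {cc aⁿb²ⁿ : n≥1}. If L₁L₂ were a DCFL, so would be this intersection with a regular set, and a DPDA for it started from its configuration after reading cc would accept {aⁿbⁿ : n≥1} ∪ {aⁿb²ⁿ : n≥1}, which no deterministic PDA accepts (a DPDA for it would have a single run on aⁿb²ⁿ, accepting after the prefix aⁿbⁿ and accepting again after n more b's; an ordinary PDA that simulates it on a's and b's and, at any moment when it is accepting, may switch to reading only a fresh letter d while feeding each d to the simulation as a b, would accept aⁱbʲdᵏ (k≥1) exactly when both aⁱbʲ and aⁱbʲ⁺ᵏ are in the language, i.e. its language intersected with the regular set a*b*d⁺ would be exactly {aⁿbⁿdⁿ : n≥1} — impossible, since context-free languages are closed under intersection with regular sets and {aⁿbⁿdⁿ} is not context-free). Hence L₁L₂ is not a DCFL.

No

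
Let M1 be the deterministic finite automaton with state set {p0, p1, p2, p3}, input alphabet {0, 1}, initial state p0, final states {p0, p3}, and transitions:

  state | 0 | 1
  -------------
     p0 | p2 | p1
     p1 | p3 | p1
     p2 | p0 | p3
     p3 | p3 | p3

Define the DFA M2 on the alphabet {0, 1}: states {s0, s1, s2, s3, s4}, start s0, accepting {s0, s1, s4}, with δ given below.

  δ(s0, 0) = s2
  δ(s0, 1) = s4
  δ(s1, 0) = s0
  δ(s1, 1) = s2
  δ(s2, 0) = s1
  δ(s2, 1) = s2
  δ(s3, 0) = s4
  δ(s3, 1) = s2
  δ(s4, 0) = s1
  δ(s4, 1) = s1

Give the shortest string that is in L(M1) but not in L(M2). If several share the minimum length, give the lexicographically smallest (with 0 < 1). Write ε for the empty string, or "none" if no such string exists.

The string 01 is accepted by M1 but not by M2.
No shorter string lies in the difference, and 01 is the lexicographically first length-2 string in L(M1) \ L(M2).

01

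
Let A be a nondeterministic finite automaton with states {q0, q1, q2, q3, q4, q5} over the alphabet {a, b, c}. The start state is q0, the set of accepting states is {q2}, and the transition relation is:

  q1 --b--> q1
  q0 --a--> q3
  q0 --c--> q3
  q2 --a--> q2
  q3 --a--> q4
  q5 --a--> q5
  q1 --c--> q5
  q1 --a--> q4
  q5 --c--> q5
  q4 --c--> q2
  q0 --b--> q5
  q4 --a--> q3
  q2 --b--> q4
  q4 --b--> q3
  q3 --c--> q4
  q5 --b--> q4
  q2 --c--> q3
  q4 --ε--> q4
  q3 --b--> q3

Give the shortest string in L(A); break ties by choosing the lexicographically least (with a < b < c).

A breadth-first search from q0 reaches an accepting state first via the path q0 → q3 → q4 → q2 on input aac.
No string of length < 3 is accepted (BFS exhausts all shorter strings without reaching an accepting state), and aac is the lexicographically least accepting string of length 3.

aac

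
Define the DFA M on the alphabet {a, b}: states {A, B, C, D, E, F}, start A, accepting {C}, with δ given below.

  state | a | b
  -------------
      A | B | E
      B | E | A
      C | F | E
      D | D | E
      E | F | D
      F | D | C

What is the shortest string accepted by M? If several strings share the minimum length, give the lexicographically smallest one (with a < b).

A breadth-first search from A reaches an accepting state first via the path A → E → F → C on input bab.
No string of length < 3 is accepted (BFS exhausts all shorter strings without reaching an accepting state), and bab is the lexicographically least accepting string of length 3.

bab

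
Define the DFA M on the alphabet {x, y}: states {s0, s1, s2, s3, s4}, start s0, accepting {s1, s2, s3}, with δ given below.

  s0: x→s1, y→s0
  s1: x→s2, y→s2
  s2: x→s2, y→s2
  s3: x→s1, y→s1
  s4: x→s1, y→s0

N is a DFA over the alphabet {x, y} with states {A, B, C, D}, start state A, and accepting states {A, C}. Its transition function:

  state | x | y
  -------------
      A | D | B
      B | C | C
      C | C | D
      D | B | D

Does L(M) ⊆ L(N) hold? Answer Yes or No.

No

The string x is in L(M) but not in L(N).
So L(M) ⊄ L(N).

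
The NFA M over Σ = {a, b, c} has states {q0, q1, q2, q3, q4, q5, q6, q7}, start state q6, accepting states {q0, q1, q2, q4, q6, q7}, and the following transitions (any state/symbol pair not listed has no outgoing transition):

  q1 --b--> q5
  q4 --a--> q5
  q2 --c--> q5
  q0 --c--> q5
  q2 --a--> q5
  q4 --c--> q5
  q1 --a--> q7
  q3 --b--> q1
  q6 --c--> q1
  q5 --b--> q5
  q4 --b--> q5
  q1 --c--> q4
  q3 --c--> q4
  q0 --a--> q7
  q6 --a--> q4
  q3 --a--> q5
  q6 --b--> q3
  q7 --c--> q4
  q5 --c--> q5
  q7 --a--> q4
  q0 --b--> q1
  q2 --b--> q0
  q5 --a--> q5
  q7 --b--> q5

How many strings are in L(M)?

13

The useful subgraph on states {q1, q3, q4, q6, q7} is acyclic, so L(M) is finite; the longest accepting path visits 5 useful states, giving maximum string length 4.
Counting accepting paths from q6 by length: 1 of length 0, 2 of length 1, 4 of length 2, 4 of length 3, 2 of length 4. Total 13.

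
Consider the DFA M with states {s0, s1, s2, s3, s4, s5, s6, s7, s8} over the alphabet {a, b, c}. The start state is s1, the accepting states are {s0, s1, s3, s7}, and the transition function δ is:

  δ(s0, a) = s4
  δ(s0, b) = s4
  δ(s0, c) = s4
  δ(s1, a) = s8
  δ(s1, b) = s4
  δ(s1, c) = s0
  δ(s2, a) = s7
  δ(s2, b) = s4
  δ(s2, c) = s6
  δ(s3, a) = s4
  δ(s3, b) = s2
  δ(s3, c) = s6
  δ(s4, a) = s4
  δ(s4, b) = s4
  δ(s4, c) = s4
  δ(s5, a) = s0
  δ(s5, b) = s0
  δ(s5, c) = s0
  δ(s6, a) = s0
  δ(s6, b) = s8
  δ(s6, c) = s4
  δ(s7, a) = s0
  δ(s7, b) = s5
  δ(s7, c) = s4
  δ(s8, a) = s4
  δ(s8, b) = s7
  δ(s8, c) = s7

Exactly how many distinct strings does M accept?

12

The useful subgraph on states {s0, s1, s5, s7, s8} is acyclic, so L(M) is finite; the longest accepting path visits 5 useful states, giving maximum string length 4.
Counting accepting paths from s1 by length: 1 of length 0, 1 of length 1, 2 of length 2, 2 of length 3, 6 of length 4. Total 12.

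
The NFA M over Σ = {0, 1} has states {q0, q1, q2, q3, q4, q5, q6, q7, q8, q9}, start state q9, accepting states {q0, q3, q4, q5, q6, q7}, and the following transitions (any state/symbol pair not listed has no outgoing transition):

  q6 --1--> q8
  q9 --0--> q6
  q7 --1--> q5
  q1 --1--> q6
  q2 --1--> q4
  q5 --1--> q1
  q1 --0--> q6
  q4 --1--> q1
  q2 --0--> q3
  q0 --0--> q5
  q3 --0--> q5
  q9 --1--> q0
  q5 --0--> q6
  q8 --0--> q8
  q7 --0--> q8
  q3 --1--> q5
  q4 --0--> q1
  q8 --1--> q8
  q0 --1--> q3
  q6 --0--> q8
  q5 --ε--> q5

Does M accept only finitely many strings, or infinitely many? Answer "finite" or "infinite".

The useful states (reachable from q9 and able to reach an accepting state) are {q0, q1, q3, q5, q6, q9}.
Restricted to these states the transition graph has no cycle, so every accepting path has bounded length and L is finite.

finite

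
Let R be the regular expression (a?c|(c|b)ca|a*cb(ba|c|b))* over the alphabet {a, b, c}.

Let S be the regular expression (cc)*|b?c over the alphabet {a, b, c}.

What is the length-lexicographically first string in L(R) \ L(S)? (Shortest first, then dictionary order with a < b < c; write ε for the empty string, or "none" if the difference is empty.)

The string ac is accepted by R but not by S.
No shorter string lies in the difference, and ac is the lexicographically first length-2 string in L(R) \ L(S).

ac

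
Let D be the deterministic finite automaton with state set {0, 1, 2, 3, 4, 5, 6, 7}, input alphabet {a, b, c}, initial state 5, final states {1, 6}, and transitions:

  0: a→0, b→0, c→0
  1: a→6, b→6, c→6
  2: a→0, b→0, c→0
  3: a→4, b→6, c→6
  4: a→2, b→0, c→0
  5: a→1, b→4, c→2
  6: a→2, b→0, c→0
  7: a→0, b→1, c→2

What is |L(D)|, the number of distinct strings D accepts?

The useful subgraph on states {1, 5, 6} is acyclic, so L(D) is finite; the longest accepting path visits 3 useful states, giving maximum string length 2.
Counting accepting paths from 5 by length: 1 of length 1, 3 of length 2. Total 4.

4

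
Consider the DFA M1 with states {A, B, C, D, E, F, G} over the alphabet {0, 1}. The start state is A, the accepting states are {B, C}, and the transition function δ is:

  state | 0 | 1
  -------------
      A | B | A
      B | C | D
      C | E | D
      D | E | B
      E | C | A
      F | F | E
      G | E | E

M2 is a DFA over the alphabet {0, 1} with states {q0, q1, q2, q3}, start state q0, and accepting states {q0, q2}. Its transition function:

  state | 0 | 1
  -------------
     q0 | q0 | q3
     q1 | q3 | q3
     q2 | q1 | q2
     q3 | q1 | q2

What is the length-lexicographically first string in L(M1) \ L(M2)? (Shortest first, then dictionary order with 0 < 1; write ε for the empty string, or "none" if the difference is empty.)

The string 10 is accepted by M1 but not by M2.
No shorter string lies in the difference, and 10 is the lexicographically first length-2 string in L(M1) \ L(M2).

10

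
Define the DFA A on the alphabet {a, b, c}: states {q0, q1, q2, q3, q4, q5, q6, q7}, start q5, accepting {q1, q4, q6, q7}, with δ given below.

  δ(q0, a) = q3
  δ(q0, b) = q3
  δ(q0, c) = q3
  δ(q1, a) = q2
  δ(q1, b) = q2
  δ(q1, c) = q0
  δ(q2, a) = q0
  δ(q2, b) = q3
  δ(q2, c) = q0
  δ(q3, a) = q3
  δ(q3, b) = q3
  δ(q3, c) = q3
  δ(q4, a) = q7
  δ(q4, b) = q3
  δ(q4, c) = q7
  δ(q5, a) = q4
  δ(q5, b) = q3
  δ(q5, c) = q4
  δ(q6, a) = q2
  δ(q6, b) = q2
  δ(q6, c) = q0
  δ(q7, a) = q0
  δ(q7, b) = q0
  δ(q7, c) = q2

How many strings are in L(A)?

6

The useful subgraph on states {q4, q5, q7} is acyclic, so L(A) is finite; the longest accepting path visits 3 useful states, giving maximum string length 2.
Counting accepting paths from q5 by length: 2 of length 1, 4 of length 2. Total 6.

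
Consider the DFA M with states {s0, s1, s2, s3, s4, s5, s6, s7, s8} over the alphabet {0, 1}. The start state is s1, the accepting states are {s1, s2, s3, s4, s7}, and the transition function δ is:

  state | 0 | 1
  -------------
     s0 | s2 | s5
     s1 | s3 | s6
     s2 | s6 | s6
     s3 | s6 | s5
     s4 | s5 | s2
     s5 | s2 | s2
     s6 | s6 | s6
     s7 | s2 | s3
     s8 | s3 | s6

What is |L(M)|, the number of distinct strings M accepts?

4

The useful subgraph on states {s1, s2, s3, s5} is acyclic, so L(M) is finite; the longest accepting path visits 4 useful states, giving maximum string length 3.
Counting accepting paths from s1 by length: 1 of length 0, 1 of length 1, 2 of length 3. Total 4.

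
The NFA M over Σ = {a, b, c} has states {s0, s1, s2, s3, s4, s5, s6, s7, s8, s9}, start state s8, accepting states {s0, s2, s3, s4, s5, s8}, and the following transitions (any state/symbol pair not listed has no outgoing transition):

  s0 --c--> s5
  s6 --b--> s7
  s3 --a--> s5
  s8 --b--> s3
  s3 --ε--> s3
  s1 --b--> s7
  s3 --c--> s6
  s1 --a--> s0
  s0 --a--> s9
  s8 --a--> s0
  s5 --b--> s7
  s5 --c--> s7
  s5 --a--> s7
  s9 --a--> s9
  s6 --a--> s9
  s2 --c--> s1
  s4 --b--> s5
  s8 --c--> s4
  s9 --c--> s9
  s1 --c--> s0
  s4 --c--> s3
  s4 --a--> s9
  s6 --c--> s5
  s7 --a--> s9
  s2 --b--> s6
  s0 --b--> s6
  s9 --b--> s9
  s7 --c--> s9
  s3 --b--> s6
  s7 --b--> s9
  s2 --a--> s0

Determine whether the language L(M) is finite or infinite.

finite

The useful states (reachable from s8 and able to reach an accepting state) are {s0, s3, s4, s5, s6, s8}.
Restricted to these states the transition graph has no cycle, so every accepting path has bounded length and L is finite.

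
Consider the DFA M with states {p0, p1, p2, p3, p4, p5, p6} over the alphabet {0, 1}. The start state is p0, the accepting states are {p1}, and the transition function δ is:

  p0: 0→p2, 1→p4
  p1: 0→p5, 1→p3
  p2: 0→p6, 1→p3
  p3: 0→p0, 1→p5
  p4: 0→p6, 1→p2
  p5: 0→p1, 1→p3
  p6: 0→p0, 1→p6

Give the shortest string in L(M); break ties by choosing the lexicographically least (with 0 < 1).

A breadth-first search from p0 reaches an accepting state first via the path p0 → p2 → p3 → p5 → p1 on input 0110.
No string of length < 4 is accepted (BFS exhausts all shorter strings without reaching an accepting state), and 0110 is the lexicographically least accepting string of length 4.

0110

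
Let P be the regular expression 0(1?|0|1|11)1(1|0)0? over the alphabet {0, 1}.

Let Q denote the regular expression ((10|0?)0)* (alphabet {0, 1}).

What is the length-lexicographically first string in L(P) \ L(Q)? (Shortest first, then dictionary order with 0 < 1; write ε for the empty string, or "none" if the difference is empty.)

010

The string 010 is accepted by P but not by Q.
No shorter string lies in the difference, and 010 is the lexicographically first length-3 string in L(P) \ L(Q).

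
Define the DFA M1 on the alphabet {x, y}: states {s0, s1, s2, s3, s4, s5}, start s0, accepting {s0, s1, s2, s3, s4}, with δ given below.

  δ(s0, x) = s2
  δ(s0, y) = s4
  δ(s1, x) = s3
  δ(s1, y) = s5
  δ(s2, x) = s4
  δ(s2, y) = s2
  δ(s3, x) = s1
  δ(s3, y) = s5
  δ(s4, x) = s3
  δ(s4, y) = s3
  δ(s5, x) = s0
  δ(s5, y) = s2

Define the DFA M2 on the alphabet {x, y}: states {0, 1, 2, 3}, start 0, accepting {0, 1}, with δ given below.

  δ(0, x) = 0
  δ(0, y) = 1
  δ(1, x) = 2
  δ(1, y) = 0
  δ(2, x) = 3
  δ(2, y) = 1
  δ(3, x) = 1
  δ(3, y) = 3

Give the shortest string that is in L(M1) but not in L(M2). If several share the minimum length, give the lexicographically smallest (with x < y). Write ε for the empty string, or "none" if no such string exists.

The string yx is accepted by M1 but not by M2.
No shorter string lies in the difference, and yx is the lexicographically first length-2 string in L(M1) \ L(M2).

yx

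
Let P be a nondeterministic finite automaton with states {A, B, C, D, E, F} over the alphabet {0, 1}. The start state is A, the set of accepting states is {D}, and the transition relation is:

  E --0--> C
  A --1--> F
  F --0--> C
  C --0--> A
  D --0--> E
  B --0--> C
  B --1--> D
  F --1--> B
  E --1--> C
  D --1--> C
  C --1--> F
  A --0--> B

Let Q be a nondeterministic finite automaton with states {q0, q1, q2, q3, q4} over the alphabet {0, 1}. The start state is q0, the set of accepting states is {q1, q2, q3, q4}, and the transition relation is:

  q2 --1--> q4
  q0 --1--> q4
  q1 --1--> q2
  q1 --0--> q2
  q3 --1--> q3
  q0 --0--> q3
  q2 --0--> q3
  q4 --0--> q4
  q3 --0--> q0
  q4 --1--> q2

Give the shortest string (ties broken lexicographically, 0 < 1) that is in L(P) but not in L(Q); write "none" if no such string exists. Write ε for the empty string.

Exploring the product automaton P × Q from the start pair (A, q0), following both machines on each input symbol, reaches 20 state pairs: (A, q0), (B, q3), (F, q4), (C, q0), (D, q3), (C, q4), (B, q2), (A, q3), (E, q0), (C, q3), (A, q4), (F, q2), (D, q4), (B, q0), (F, q3), (B, q4), (E, q4), (C, q2), (D, q2), (E, q3).
P accepts in {D} and Q accepts in {q1, q2, q3, q4}. The reachable pairs whose P-component is accepting are (D, q3), (D, q4), (D, q2); in each of them the Q-component is accepting too, so the product for L(P) \ L(Q) (P-component accepting, Q-component rejecting) has no reachable accepting pair and the difference is empty.
So every string accepted by P is also accepted by Q: L(P) \ L(Q) = ∅ and there is no such string.

none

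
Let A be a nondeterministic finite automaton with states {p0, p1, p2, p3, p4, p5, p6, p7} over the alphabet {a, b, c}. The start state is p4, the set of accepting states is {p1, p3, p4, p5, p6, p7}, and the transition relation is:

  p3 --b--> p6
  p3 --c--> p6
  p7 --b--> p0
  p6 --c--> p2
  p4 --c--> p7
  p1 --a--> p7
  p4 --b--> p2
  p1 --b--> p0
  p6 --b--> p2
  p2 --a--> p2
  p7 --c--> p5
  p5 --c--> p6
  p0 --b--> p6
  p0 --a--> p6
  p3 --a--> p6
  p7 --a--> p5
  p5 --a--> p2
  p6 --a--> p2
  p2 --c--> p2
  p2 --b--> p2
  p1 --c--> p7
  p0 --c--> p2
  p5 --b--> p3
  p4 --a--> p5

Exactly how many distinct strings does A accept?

The useful subgraph on states {p0, p3, p4, p5, p6, p7} is acyclic, so L(A) is finite; the longest accepting path visits 5 useful states, giving maximum string length 4.
Counting accepting paths from p4 by length: 1 of length 0, 2 of length 1, 4 of length 2, 9 of length 3, 6 of length 4. Total 22.

22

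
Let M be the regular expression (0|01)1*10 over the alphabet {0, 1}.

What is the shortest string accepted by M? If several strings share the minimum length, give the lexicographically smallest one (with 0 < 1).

010

By inspection of the expression, no string of length less than 3 matches, and 010 is the lexicographically first match of length 3.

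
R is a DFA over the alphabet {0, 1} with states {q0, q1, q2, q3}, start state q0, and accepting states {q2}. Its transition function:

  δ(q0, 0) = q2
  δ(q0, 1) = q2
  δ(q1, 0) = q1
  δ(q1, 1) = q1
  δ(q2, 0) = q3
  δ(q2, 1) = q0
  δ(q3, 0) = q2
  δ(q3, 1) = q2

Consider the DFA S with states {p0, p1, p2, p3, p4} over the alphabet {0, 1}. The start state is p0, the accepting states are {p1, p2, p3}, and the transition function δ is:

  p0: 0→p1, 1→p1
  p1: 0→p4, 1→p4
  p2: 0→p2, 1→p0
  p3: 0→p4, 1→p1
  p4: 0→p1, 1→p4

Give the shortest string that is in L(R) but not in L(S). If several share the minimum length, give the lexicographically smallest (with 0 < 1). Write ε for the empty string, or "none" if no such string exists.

001

The string 001 is accepted by R but not by S.
No shorter string lies in the difference, and 001 is the lexicographically first length-3 string in L(R) \ L(S).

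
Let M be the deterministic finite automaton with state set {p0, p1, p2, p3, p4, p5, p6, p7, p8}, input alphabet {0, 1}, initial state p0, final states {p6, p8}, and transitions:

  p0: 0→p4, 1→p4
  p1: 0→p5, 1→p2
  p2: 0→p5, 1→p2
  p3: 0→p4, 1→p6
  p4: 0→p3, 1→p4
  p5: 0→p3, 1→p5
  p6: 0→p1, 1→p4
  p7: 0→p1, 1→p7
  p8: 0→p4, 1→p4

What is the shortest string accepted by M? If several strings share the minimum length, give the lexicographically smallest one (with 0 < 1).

A breadth-first search from p0 reaches an accepting state first via the path p0 → p4 → p3 → p6 on input 001.
No string of length < 3 is accepted (BFS exhausts all shorter strings without reaching an accepting state), and 001 is the lexicographically least accepting string of length 3.

001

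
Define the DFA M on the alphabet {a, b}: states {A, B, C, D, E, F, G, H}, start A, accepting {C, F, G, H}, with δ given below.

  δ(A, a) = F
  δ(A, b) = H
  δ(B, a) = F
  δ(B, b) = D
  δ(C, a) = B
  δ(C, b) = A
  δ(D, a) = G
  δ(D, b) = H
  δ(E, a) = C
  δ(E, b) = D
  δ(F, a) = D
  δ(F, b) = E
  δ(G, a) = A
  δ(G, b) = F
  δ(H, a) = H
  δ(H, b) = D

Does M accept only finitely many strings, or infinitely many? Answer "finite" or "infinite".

infinite

State A is reachable from the start and can reach an accepting state, and it lies on the cycle A → F → D → G → A.
Traversing that cycle any number of times yields accepted strings of unbounded length, so the language is infinite.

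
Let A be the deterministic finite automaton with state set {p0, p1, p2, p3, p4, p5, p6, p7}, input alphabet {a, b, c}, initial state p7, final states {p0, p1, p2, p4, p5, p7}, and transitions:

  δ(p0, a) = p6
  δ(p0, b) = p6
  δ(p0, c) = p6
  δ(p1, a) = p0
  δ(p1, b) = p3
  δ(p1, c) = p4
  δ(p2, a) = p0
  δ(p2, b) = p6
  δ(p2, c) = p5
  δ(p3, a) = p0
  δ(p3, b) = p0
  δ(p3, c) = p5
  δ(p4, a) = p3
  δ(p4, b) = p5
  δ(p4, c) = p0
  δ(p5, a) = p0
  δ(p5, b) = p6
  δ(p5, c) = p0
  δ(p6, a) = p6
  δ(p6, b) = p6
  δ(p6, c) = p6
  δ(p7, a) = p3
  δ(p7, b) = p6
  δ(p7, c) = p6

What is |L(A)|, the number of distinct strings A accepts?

6

The useful subgraph on states {p0, p3, p5, p7} is acyclic, so L(A) is finite; the longest accepting path visits 4 useful states, giving maximum string length 3.
Counting accepting paths from p7 by length: 1 of length 0, 3 of length 2, 2 of length 3. Total 6.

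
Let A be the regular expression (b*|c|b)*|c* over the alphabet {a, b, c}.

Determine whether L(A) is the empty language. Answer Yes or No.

No

The empty string ε matches the expression, so it belongs to L(A).
Since L(A) contains at least one string, it is not empty.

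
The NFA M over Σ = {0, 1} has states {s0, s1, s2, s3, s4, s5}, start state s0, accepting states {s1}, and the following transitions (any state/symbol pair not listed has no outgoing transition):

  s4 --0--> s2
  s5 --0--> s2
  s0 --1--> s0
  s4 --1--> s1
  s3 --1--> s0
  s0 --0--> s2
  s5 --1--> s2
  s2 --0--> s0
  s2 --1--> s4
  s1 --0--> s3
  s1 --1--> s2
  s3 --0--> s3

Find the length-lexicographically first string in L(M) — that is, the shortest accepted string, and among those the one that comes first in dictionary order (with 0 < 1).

A breadth-first search from s0 reaches an accepting state first via the path s0 → s2 → s4 → s1 on input 011.
No string of length < 3 is accepted (BFS exhausts all shorter strings without reaching an accepting state), and 011 is the lexicographically least accepting string of length 3.

011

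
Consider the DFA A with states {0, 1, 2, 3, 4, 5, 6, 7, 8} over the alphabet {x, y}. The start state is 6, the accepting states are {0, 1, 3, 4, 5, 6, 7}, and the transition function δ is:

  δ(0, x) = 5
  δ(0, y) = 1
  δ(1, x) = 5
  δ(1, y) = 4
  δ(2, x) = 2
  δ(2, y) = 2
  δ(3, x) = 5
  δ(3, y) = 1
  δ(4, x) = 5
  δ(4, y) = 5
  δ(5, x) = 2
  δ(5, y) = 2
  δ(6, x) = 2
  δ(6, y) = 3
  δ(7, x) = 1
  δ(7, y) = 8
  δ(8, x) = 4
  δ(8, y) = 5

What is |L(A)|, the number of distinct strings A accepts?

The useful subgraph on states {1, 3, 4, 5, 6} is acyclic, so L(A) is finite; the longest accepting path visits 5 useful states, giving maximum string length 4.
Counting accepting paths from 6 by length: 1 of length 0, 1 of length 1, 2 of length 2, 2 of length 3, 2 of length 4. Total 8.

8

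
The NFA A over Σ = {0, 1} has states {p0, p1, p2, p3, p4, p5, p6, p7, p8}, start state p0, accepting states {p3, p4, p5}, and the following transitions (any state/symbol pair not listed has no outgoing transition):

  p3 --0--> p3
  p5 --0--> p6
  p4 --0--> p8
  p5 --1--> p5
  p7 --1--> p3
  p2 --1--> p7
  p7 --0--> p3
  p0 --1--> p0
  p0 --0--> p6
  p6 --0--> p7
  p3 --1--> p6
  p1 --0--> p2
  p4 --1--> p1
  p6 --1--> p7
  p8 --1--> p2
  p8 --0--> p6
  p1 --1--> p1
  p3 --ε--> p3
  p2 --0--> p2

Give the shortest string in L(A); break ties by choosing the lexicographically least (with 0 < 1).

A breadth-first search from p0 reaches an accepting state first via the path p0 → p6 → p7 → p3 on input 000.
No string of length < 3 is accepted (BFS exhausts all shorter strings without reaching an accepting state), and 000 is the lexicographically least accepting string of length 3.

000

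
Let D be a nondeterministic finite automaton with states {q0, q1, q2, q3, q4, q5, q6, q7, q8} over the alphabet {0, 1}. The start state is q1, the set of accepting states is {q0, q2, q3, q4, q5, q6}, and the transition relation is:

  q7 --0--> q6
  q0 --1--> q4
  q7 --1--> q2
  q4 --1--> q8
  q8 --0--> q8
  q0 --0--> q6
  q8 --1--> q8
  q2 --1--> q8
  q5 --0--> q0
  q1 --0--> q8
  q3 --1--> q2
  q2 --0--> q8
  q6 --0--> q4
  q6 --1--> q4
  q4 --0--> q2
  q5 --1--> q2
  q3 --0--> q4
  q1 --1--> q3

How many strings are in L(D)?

The useful subgraph on states {q1, q2, q3, q4} is acyclic, so L(D) is finite; the longest accepting path visits 4 useful states, giving maximum string length 3.
Counting accepting paths from q1 by length: 1 of length 1, 2 of length 2, 1 of length 3. Total 4.

4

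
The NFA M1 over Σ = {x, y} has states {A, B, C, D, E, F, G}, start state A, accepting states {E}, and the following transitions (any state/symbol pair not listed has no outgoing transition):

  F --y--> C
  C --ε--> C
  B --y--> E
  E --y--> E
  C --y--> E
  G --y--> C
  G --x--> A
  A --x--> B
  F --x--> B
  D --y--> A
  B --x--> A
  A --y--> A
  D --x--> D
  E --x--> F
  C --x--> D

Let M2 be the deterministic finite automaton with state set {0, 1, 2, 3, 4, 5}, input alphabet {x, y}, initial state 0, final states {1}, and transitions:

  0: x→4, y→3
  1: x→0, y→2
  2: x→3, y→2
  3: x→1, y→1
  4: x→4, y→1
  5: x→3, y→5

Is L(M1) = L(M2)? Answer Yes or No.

The string xyy is accepted by M1 but rejected by M2.
So L(M1) ≠ L(M2).

No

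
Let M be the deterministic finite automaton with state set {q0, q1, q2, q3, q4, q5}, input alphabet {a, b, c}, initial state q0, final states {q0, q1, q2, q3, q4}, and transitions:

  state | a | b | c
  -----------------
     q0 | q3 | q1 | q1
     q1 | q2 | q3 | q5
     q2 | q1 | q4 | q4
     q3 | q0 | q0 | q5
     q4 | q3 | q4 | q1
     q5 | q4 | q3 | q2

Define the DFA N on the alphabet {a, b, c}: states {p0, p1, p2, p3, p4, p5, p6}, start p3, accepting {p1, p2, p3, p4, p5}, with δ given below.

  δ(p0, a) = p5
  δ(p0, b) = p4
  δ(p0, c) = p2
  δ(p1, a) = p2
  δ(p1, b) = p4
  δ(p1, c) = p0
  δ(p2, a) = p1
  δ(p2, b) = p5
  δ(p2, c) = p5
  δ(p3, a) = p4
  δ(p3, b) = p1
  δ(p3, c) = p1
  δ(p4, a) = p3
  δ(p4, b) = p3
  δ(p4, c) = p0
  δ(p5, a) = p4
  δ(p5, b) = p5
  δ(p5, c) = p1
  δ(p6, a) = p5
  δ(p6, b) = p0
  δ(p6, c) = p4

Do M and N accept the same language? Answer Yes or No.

Exploring the product automaton M × N from the start pair (q0, p3), following both machines on each input symbol, reaches 6 state pairs: (q0, p3), (q3, p4), (q1, p1), (q5, p0), (q2, p2), (q4, p5).
M accepts in {q0, q1, q2, q3, q4} and N accepts in {p1, p2, p3, p4, p5}. In every reachable pair the two components are either both accepting — (q0, p3), (q3, p4), (q1, p1), (q2, p2), (q4, p5) — or both non-accepting, so no string is accepted by exactly one of the machines: L(M) \ L(N) and L(N) \ L(M) are both empty.
Hence every string is accepted by M iff it is accepted by N, and the two languages coincide.

Yes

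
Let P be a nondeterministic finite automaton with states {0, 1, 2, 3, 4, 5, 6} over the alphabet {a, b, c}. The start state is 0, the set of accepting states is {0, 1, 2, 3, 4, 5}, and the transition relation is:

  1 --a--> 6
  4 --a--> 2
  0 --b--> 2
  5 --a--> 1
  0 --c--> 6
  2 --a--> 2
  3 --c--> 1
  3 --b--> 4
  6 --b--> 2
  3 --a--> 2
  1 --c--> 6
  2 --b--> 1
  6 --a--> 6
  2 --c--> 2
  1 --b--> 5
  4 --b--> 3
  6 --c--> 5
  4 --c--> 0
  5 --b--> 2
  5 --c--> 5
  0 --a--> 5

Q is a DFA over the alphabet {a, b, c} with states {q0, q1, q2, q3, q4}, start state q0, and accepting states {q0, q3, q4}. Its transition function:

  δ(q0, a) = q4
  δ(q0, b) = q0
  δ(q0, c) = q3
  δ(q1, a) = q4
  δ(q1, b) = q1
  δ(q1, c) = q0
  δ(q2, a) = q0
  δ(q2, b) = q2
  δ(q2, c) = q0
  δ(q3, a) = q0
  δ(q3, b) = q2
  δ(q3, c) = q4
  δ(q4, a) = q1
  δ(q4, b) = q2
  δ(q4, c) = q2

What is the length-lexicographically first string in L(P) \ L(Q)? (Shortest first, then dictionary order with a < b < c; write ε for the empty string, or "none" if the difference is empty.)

The string aa is accepted by P but not by Q.
No shorter string lies in the difference, and aa is the lexicographically first length-2 string in L(P) \ L(Q).

aa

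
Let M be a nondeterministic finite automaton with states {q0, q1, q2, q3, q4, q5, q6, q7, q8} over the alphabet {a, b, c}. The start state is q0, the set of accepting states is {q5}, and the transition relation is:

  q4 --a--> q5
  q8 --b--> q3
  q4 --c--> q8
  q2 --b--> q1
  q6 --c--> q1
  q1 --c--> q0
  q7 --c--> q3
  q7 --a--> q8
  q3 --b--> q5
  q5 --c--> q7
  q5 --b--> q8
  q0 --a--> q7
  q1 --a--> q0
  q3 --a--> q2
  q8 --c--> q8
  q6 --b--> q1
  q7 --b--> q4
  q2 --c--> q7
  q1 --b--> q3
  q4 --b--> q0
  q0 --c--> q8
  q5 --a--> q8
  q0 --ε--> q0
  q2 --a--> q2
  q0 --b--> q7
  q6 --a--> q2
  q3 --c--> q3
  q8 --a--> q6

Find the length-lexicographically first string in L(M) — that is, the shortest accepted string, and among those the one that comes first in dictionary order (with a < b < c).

A breadth-first search from q0 reaches an accepting state first via the path q0 → q7 → q4 → q5 on input aba.
No string of length < 3 is accepted (BFS exhausts all shorter strings without reaching an accepting state), and aba is the lexicographically least accepting string of length 3.

aba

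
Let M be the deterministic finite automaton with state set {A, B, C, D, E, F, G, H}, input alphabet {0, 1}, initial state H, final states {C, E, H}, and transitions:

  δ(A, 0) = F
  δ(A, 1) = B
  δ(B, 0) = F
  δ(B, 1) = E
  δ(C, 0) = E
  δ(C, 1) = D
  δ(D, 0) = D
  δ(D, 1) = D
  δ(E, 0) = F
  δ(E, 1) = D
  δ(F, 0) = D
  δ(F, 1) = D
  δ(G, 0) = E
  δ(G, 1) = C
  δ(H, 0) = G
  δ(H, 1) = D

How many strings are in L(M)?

4

The useful subgraph on states {C, E, G, H} is acyclic, so L(M) is finite; the longest accepting path visits 4 useful states, giving maximum string length 3.
Counting accepting paths from H by length: 1 of length 0, 2 of length 2, 1 of length 3. Total 4.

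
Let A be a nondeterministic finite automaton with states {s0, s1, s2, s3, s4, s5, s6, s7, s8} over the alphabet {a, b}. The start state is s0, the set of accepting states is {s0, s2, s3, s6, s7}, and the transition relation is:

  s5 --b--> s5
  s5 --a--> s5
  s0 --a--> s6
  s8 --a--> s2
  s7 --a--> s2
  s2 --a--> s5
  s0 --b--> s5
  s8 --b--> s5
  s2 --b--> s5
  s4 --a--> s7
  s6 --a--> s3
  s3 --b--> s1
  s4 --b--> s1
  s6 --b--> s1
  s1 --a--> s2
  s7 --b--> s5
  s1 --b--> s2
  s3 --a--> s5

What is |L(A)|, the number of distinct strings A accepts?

The useful subgraph on states {s0, s1, s2, s3, s6} is acyclic, so L(A) is finite; the longest accepting path visits 5 useful states, giving maximum string length 4.
Counting accepting paths from s0 by length: 1 of length 0, 1 of length 1, 1 of length 2, 2 of length 3, 2 of length 4. Total 7.

7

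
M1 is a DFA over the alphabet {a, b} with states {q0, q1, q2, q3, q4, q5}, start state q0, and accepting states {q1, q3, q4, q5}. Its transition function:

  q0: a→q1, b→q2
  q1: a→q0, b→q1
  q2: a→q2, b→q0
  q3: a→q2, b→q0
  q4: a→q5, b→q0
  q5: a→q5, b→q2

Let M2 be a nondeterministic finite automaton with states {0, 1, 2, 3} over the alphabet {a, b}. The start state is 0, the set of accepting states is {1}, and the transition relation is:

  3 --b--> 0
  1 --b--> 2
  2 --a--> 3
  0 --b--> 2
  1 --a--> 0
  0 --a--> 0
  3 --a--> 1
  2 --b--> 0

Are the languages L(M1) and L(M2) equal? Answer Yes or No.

The string a is accepted by M1 but rejected by M2.
So L(M1) ≠ L(M2).

No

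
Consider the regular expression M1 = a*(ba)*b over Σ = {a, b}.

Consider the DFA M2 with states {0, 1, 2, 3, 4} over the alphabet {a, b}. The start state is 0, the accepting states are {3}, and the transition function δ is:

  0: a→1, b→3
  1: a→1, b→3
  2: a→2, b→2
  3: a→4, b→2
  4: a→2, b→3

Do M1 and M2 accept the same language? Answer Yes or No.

Converting the expression M1 to a DFA (subset construction, then merging equivalent states) gives the minimal DFA with states {r0, r1, r2, r3}, start state r0, accepting states {r1} and transitions r0: a→r0, b→r1; r1: a→r2, b→r3; r2: a→r3, b→r1; r3: a→r3, b→r3.
Exploring the product automaton M1 × M2 from the start pair (r0, 0), following both machines on each input symbol, reaches 5 state pairs: (r0, 0), (r0, 1), (r1, 3), (r2, 4), (r3, 2).
M1 accepts in {r1} and M2 accepts in {3}. In every reachable pair the two components are either both accepting — (r1, 3) — or both non-accepting, so no string is accepted by exactly one of the machines: L(M1) \ L(M2) and L(M2) \ L(M1) are both empty.
Hence every string is accepted by M1 iff it is accepted by M2, and the two languages coincide.

Yes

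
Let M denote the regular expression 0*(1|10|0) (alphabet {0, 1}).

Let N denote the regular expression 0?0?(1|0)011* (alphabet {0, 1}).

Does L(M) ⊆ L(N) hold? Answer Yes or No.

The string 0 is in L(M) but not in L(N).
So L(M) ⊄ L(N).

No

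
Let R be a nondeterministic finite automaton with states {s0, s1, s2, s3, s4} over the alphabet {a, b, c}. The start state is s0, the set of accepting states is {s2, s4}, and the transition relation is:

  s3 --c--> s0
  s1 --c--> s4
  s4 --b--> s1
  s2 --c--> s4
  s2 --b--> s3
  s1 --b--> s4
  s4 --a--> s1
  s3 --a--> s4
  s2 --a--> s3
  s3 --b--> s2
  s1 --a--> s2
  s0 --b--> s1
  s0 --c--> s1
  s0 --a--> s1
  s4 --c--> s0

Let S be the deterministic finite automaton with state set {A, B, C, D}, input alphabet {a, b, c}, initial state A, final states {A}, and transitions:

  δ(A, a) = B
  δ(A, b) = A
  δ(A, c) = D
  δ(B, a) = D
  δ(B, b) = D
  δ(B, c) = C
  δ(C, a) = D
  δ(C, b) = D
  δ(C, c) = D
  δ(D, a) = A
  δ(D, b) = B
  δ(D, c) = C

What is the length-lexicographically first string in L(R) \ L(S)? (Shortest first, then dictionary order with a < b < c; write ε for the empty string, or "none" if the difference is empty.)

The string aa is accepted by R but not by S.
No shorter string lies in the difference, and aa is the lexicographically first length-2 string in L(R) \ L(S).

aa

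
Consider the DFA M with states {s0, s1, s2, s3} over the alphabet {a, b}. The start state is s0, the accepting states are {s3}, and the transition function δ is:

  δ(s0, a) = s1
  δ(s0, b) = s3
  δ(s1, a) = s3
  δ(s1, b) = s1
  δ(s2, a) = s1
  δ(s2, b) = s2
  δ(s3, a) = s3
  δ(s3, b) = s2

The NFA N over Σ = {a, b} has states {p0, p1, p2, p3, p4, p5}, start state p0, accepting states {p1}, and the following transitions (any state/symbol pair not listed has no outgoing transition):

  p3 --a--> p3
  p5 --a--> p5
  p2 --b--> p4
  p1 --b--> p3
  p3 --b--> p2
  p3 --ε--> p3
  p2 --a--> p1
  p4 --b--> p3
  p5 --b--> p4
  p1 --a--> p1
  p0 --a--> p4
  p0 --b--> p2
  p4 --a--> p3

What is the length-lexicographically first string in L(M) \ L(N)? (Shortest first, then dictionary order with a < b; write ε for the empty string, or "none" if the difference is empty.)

b

The string b is accepted by M but not by N.
No shorter string lies in the difference, and b is the lexicographically first length-1 string in L(M) \ L(N).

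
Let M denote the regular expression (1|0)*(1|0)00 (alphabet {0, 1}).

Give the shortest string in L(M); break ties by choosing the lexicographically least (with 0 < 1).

By inspection of the expression, no string of length less than 3 matches, and 000 is the lexicographically first match of length 3.

000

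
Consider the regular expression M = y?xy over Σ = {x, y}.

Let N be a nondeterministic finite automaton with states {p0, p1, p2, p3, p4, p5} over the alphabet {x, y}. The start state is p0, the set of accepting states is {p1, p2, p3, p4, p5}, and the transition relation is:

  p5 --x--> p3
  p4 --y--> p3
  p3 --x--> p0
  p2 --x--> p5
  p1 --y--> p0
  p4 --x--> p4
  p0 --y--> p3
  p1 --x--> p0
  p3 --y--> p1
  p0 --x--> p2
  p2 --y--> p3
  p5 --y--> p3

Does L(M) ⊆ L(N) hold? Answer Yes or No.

Yes

Converting the expression M to a DFA (subset construction, then merging equivalent states) gives the minimal DFA with states {m0, m1, m2, m3, m4}, start state m0, accepting states {m4} and transitions m0: x→m1, y→m2; m1: x→m3, y→m4; m2: x→m1, y→m3; m3: x→m3, y→m3; m4: x→m3, y→m3.
Exploring the product automaton M × N from the start pair (m0, p0), following both machines on each input symbol, reaches 10 state pairs: (m0, p0), (m1, p2), (m2, p3), (m3, p5), (m4, p3), (m1, p0), (m3, p1), (m3, p3), (m3, p0), (m3, p2).
M accepts in {m4} and N accepts in {p1, p2, p3, p4, p5}. The reachable pairs whose M-component is accepting are (m4, p3); in each of them the N-component is accepting too, so the product for L(M) \ L(N) (M-component accepting, N-component rejecting) has no reachable accepting pair and the difference is empty.
Hence every string in L(M) is also in L(N).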